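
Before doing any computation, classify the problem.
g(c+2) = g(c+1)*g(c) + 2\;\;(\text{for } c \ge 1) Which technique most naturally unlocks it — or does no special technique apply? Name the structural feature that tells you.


Diagnosis: no special technique — each new value is a nonlinear function of earlier ones — scaling arguments and superposition both fail.


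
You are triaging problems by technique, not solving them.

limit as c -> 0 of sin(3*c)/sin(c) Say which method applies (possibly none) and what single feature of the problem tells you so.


Verdict: l'Hôpital's rule (0/0) — substituting 0 gives 0 over 0; differentiate top and bottom once and re-evaluate. A local series expansion at the point resolves it as well; the rule is the packaged version of that step.


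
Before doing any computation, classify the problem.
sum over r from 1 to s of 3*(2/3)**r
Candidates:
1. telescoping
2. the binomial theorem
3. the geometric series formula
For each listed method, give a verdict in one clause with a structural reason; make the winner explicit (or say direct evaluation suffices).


Method: the geometric series formula — each summand is the previous one scaled by 2/3; that constant multiplier is itself the geometric structure.
- telescoping — in the displayed form, no term reappears at a neighboring index to cancel against.
- the binomial theorem — no binomial coefficients pair up with complementary powers here.
- the geometric series formula — applicable, and directly so.


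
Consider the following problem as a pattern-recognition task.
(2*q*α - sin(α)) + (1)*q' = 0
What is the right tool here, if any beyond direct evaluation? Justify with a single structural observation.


Best approach: a linear integrating factor — the unknown enters only to the first power against a nonzero forcing term — the integrating-factor template applies directly.


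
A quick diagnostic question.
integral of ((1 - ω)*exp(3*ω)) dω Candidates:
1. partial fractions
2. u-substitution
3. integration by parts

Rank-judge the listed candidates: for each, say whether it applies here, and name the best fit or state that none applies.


Method: integration by parts — the integrand splits as 1 - ω times exp(3*ω) — repeatedly differentiating the polynomial part kills it, which is the parts ladder.
- partial fractions: there is no rational-function structure to decompose.
- u-substitution — no subexpression of the integrand pairs with its own derivative as a factor — individual terms may offer their own substitutions, but any change of variable covering the whole integral would have to be constructed from outside the expression.
- integration by parts: yes, a natural case for it.


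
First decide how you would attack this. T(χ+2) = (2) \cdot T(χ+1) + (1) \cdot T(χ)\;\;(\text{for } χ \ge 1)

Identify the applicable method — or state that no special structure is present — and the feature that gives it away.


Diagnosis: the characteristic-root method — the recurrence treats every index alike (constant coefficients, no forcing) — precisely the regime where r^χ trials close it.


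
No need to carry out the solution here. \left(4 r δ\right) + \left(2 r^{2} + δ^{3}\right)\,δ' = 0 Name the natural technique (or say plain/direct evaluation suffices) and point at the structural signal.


Method: the exact-equation method — take the mixed partials of 4 r δ and 2 r^{2} + δ^{3}: they are equal, which certifies an exact differential.


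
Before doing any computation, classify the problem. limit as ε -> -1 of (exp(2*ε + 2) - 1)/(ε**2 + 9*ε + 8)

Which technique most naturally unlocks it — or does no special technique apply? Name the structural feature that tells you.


Method: l'Hôpital's rule (0/0) — substituting -1 gives 0 over 0; differentiate top and bottom once and re-evaluate. Expanding numerator and denominator to first order gives the same value — the rule automates exactly that.


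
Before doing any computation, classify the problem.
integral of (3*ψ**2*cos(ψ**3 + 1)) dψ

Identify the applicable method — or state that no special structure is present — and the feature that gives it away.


Method: u-substitution — gathered as a product, the integrand carries the factor 3*ψ**2 — up to a constant, the derivative of the inner expression ψ**3 + 1 — so u = ψ**3 + 1 collapses the integral.


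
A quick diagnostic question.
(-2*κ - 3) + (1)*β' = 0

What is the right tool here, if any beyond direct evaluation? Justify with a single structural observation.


Method: no special technique — solved for the derivative, no β appears — this is antidifferentiation in κ wearing ODE clothing.


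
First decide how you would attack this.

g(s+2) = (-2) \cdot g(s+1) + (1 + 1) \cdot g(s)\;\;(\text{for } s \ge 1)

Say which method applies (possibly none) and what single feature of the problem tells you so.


Best approach: the characteristic-root method — the recurrence is linear and homogeneous with constant coefficients, so the ansatz r^s turns it into a polynomial equation for r.


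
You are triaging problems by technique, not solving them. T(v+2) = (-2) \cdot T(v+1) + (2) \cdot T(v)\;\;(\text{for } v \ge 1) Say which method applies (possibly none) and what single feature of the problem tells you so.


Verdict: the characteristic-root method — because shifting v leaves the equation's coefficients unchanged, exponential trials reduce it to algebra.


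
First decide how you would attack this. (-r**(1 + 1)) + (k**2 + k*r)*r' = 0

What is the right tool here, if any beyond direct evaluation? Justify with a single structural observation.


Diagnosis: the homogeneous substitution — the slope's numerator and denominator share total degree; set v = r/k and the equation drops to separable form. A Bernoulli substitution after rearrangement (possibly exchanging dependent and independent variable) is a fair alternative; the homogeneous route works on the equation as it stands.


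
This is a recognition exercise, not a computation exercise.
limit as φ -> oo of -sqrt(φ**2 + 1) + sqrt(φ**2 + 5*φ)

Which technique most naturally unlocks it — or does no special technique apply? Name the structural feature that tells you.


Method: conjugate multiplication — sqrt(φ**2 + 5*φ) and sqrt(φ**2 + 1) both blow up, but their difference is tame once the conjugate rationalizes it.


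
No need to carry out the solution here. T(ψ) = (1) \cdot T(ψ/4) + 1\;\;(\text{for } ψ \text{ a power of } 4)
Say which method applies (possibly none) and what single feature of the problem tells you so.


Technique: the master substitution — treat m = log base 4 of ψ as the new clock: one recursion step advances m by one while ψ scales by 4.


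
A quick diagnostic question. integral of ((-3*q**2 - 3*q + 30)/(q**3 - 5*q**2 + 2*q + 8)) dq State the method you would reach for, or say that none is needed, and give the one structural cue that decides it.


Verdict: partial fractions — the denominator q**3 - 5*q**2 + 2*q + 8 factors, so the quotient decomposes into elementary partial fractions term by term.


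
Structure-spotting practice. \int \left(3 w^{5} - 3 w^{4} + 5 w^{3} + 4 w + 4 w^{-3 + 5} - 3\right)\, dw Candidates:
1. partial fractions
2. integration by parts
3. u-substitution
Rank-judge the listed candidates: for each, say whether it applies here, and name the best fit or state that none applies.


Verdict: no special technique — nothing composite, nothing rational, nothing trigonometric — each constant-multiple power of w integrates by the power rule alone.
- partial fractions — there is no rational-function structure to decompose.
- integration by parts: splitting off a factor buys nothing — the integrand integrates directly without parts.
- u-substitution — any workable substitution here is cosmetic — the integrand is already in directly integrable form.


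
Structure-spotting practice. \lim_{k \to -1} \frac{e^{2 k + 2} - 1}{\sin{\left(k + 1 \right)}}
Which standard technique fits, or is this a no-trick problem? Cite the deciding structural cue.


Technique: l'Hôpital's rule (0/0) — numerator and denominator both vanish at -1 — a genuine 0/0 form, which is exactly when l'Hôpital applies. The standard small-argument limits would also carry it; the rule is the systematic route.


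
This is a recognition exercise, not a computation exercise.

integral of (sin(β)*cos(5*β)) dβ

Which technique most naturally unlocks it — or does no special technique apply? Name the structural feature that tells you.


Verdict: a trigonometric identity — apply product-to-sum to sin(β)*cos(5*β): two clean single-angle terms replace one awkward product.


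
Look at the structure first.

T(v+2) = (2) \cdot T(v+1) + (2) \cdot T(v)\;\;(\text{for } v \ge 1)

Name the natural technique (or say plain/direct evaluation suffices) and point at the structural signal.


Technique: the characteristic-root method — the recurrence is linear and homogeneous with constant coefficients, so the ansatz r^v turns it into a polynomial equation for r.


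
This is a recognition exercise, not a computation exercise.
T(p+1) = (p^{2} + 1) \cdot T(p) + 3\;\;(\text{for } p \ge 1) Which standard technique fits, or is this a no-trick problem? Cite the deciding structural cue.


Diagnosis: a summation factor — it is first-order linear but the coefficient p^{2} + 1 depends on the index, so multiply through by a summation factor to telescope it.


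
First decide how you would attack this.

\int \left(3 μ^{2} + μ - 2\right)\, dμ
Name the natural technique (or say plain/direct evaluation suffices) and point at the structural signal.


Technique: no special technique — scan for structure and find none: constant multiples of powers of μ, integrate directly.


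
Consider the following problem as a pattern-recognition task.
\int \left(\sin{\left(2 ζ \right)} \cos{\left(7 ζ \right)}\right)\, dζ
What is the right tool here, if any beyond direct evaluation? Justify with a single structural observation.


Verdict: a trigonometric identity — mixed-frequency products such as \sin{\left(2 ζ \right)} \cos{\left(7 ζ \right)} are designed for the product-to-sum formula.


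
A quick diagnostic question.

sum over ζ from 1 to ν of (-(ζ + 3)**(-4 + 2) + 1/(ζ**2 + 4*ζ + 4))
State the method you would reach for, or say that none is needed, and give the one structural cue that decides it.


Technique: telescoping — difference-of-shifts structure (each term adds 1/(ζ**2 + 4*ζ + 4), then subtracts its one-index-advanced value, which the following term adds back) leaves only the first and last pieces standing.


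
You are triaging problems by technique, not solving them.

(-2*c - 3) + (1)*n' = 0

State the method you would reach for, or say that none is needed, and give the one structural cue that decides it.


Diagnosis: no special technique — solved for the derivative, n never appears on the right — this is a direct integration in c, not a differential-equations problem at heart.


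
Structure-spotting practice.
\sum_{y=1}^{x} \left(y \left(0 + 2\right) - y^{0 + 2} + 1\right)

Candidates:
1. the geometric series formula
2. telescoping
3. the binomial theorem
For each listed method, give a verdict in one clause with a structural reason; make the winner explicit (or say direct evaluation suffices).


Verdict: no special technique — no cancellation, no constant ratio, no binomial weights — just polynomial terms summed directly.
- the geometric series formula — the ratio of consecutive terms depends on the index.
- telescoping: as presented, consecutive terms share no shifted copy to cancel against — no rewrite is on display to change that.
- the binomial theorem — the summand does not match any term pattern of an expanded binomial power.


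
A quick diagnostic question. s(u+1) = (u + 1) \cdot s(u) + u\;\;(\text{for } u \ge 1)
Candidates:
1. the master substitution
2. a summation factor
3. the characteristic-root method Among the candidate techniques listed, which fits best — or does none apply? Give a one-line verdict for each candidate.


Diagnosis: a summation factor — an index-dependent multiplier u + 1 rules out characteristic roots; a summation factor converts it to a pure difference.
- the master substitution — the recursion shifts the index rather than dividing it.
- a summation factor: yes — fits the structure here.
- the characteristic-root method — an index-dependent weight blocks the pure exponential ansatz.


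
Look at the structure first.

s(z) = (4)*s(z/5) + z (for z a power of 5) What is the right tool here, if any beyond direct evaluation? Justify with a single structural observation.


Technique: the master substitution — the recursive call is at index z/5 rather than a shift, a divide-and-conquer shape — substituting z = 5^m linearizes it.


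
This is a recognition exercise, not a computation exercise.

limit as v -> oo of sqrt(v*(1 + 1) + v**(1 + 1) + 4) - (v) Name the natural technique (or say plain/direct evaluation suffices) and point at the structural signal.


Verdict: conjugate multiplication — sqrt(v*(1 + 1) + v**(1 + 1) + 4) and v both blow up, but their difference is tame once the conjugate rationalizes it.


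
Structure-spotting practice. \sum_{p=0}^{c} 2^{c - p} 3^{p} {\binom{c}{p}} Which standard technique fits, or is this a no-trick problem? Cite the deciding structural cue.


Diagnosis: the binomial theorem — the binomial coefficients weight matched powers of 3 and 2, which is exactly the expansion of a binomial power.


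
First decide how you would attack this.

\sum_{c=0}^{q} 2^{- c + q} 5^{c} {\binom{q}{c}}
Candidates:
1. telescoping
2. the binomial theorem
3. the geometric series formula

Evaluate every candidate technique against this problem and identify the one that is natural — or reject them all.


Verdict: the binomial theorem — the summand is term c of a binomial expansion in 5 and 2; the whole sum is a single power.
- telescoping — as presented, consecutive terms share no shifted copy to cancel against — no rewrite is on display to change that.
- the binomial theorem — a fit — the right tool for this form.
- the geometric series formula — consecutive terms are not related by a fixed multiplier.


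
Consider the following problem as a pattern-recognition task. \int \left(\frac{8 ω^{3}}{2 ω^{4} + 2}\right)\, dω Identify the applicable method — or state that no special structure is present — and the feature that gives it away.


Method: u-substitution — viewed as a product, the integrand is a composition evaluated at 2 ω^{4} + 2 times (a constant multiple of) that inner expression's derivative, so u = 2 ω^{4} + 2 makes it elementary.


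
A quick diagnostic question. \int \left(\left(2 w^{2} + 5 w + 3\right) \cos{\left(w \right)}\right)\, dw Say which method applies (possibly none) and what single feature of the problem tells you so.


Technique: integration by parts — a polynomial 2 w^{2} + 5 w + 3 against the kernel \cos{\left(w \right)} is the signature bounded-ladder case for integration by parts.


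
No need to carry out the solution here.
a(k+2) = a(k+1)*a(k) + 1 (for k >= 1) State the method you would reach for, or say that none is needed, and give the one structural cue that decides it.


Method: no special technique — no ansatz, no master substitution, no summation factor survives the nonlinearity here.


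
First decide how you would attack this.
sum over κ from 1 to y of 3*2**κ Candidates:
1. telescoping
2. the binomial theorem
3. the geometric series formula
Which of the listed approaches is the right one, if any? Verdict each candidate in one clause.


Best approach: the geometric series formula — each summand is the previous one scaled by 2; that constant multiplier is itself the geometric structure.
- telescoping — in the displayed form, no term reappears at a neighboring index to cancel against.
- the binomial theorem: the terms lack the binomial-coefficient-weighted complementary-power pattern of an expansion.
- the geometric series formula — applicable, and directly so.


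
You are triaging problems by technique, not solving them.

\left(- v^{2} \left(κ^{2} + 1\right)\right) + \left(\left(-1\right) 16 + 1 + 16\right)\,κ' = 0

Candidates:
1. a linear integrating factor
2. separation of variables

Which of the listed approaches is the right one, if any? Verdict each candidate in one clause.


Verdict: separation of variables — solved for the derivative, the right side splits multiplicatively into a function of each variable alone — divide and integrate each side.
- a linear integrating factor — a nonlinear term in the unknown puts this outside the integrating-factor template.
- separation of variables — yes — fits the structure here.


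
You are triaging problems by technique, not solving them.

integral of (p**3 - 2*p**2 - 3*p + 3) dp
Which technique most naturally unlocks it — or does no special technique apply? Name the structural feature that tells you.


Technique: no special technique — the integrand is a sum of constant multiples of powers of p — integrate term by term.


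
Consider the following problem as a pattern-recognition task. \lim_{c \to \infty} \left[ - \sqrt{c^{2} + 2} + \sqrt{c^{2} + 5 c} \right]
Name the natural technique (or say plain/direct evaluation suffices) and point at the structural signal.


Diagnosis: conjugate multiplication — neither \sqrt{c^{2} + 5 c} nor \sqrt{c^{2} + 2} converges alone, so rewrite their difference as a conjugate-rationalized quotient first.


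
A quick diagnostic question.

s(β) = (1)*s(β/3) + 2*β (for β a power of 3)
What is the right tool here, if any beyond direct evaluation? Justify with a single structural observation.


Method: the master substitution — recursion at β/3 is multiplicative in the index; logarithmic reindexing via β = 3^m linearizes it.


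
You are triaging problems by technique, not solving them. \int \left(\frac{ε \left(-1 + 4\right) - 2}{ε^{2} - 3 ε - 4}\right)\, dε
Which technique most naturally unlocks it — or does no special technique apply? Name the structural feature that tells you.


Method: partial fractions — rational integrand, reducible denominator ε^{2} - 3 ε - 4: decompose first, integrate second.


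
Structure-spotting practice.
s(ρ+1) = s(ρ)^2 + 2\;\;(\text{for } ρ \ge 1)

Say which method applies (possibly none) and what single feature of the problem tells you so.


Diagnosis: no special technique — this one you iterate or analyze qualitatively: the nonlinearity defeats linear solution methods.


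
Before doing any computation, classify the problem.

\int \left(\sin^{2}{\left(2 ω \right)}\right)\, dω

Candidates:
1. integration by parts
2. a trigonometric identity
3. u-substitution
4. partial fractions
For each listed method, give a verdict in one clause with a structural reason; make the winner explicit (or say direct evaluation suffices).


Technique: a trigonometric identity — the even exponent on \sin^{2}{\left(2 ω \right)} signals one move: rewrite via cos of the doubled angle.
- integration by parts — not the natural route: no polynomial-kernel product appears — a recursive parts reduction of the trigonometric product exists, but the identity rewrite is direct.
- a trigonometric identity: applies; the problem has the shape this method handles.
- u-substitution — no subexpression of the integrand serves as a whole-integral substitution inner — individual terms may offer their own, but none carries its derivative as a factor of the full integrand; a working change of variable would have to be constructed from outside the expression.
- partial fractions — there is no rational-function structure to decompose.


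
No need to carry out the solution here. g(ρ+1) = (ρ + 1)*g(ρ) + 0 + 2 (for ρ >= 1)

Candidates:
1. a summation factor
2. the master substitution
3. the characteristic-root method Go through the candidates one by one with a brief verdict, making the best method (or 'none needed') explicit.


Method: a summation factor — the coefficient ρ + 1 drifts with the index, so no fixed root exists; normalizing by the cumulative product telescopes it.
- a summation factor — applies; the problem has the shape this method handles.
- the master substitution — no fixed divisor shrinks the index between calls.
- the characteristic-root method — the coefficients vary with the index, breaking the constant-coefficient structure the method needs.


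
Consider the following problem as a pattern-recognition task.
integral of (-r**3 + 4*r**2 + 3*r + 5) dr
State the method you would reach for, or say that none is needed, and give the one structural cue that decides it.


Best approach: no special technique — nothing composite, nothing rational, nothing trigonometric — each constant-multiple power of r integrates by the power rule alone.


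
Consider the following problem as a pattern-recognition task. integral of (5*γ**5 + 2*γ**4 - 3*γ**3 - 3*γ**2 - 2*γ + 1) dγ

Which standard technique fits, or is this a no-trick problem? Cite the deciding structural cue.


Diagnosis: no special technique — a term-by-term power-rule job in γ; no substitution or rearrangement earns its keep here.


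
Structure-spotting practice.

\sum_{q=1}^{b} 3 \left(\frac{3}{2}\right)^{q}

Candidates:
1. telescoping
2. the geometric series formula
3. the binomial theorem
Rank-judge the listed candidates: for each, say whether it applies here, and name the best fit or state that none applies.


Diagnosis: the geometric series formula — term-over-term division gives \frac{3}{2} every time — index-free ratio, geometric sum formula applies.
- telescoping: as presented, consecutive terms share no shifted copy to cancel against — no rewrite is on display to change that.
- the geometric series formula: yes, a natural case for it.
- the binomial theorem — there is no pair of bases whose matched powers would reassemble into a single binomial power.


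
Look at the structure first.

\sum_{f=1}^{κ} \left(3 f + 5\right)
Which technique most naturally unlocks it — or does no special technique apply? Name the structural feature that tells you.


Best approach: no special technique — recognize the absence of structure: constant-multiple powers of f summed plainly, no special method required.


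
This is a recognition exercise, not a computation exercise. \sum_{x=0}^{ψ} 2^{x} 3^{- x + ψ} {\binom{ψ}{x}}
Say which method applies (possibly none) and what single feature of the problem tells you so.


Method: the binomial theorem — terms weighting {\binom{ψ}{x}} against matched powers of 2 and 3 reassemble into (2 + 3)^ψ by the binomial theorem.


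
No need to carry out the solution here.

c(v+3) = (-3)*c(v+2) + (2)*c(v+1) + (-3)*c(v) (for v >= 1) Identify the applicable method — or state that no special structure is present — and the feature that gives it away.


Method: the characteristic-root method — constant coefficients and linearity mean the ansatz r^v reduces it to solving the characteristic polynomial.


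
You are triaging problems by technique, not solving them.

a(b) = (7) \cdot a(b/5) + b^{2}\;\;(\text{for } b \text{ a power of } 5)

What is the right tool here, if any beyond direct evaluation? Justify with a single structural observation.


Best approach: the master substitution — the argument contracts 5-fold per step: reindex b exponentially and solve the linear recurrence in the new index.


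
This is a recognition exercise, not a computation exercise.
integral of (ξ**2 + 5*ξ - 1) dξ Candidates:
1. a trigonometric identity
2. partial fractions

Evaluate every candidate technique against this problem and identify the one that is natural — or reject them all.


Verdict: no special technique — a term-by-term power-rule job in ξ; no substitution or rearrangement earns its keep here.
- a trigonometric identity — there is no trigonometric structure at all — the integrand carries no sine or cosine to rewrite.
- partial fractions — the expression is not a ratio of polynomials that decomposes further.


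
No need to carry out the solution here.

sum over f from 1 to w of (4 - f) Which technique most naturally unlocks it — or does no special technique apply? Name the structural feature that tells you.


Technique: no special technique — recognize the absence of structure: constant-multiple powers of f summed plainly, no special method required.


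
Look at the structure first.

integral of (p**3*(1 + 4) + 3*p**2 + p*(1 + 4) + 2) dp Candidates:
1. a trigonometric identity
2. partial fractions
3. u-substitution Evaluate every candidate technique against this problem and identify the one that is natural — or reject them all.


Best approach: no special technique — a term-by-term power-rule job in p; no substitution or rearrangement earns its keep here.
- a trigonometric identity — with no trigonometric functions present, identity rewriting has no target.
- partial fractions: the expression is not a ratio of polynomials that decomposes further.
- u-substitution: any workable substitution here is cosmetic — the integrand is already in directly integrable form.


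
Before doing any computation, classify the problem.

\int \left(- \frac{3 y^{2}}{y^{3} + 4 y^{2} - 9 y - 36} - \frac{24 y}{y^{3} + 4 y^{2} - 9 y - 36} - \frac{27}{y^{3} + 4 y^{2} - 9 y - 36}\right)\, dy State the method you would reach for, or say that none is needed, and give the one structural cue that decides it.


Best approach: partial fractions — the bottom, y^{3} + 4 y^{2} - 9 y - 36, comes apart into simple factors, and a proper rational function over split factors decomposes.


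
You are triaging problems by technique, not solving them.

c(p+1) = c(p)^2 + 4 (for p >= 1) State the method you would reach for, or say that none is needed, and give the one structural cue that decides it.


Best approach: no special technique — no ansatz, no master substitution, no summation factor survives the nonlinearity here.


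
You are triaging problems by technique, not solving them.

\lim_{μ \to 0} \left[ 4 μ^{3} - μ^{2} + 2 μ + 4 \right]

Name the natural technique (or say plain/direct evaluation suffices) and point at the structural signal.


Diagnosis: no special technique — no denominator vanishes and nothing blows up at 0: direct substitution is the whole computation.


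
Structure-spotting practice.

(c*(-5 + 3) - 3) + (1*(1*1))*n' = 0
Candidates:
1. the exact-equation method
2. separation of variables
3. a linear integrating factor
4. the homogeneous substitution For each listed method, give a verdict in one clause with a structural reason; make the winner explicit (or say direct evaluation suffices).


Best approach: no special technique — solved for the derivative, n never appears on the right — this is a direct integration in c, not a differential-equations problem at heart.
- the exact-equation method: no dependence on the unknown anywhere: exactness is a label without content here.
- separation of variables: any separation here is vacuous (nothing depends on the unknown); direct integration is the honest label.
- a linear integrating factor: with the unknown absent the integrating factor is a formality; direct integration is the working structure.
- the homogeneous substitution — the slope does not depend on the ratio of the variables alone.


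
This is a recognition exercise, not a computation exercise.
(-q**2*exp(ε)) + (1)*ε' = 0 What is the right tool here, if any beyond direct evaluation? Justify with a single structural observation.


Best approach: separation of variables — a product of single-variable factors, q**2 and exp(ε) — the textbook separable form.


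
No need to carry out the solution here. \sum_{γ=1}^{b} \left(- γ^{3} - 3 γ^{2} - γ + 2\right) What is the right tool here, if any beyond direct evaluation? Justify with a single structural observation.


Technique: no special technique — with only polynomial terms in γ present, the classical sum-of-powers identities are all you need.


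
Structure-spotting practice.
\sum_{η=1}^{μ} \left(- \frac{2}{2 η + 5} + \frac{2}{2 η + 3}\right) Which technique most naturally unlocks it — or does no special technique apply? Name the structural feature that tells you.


Method: telescoping — consecutive terms evaluate one function at adjacent indices (\frac{2}{2 η + 3} is its current value): one term's tail is the next term's head, so the chain collapses.


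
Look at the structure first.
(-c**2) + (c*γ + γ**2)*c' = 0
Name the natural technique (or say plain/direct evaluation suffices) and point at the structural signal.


Diagnosis: the homogeneous substitution — the slope's numerator and denominator have matching total degree, so it depends only on c/γ and the ratio substitution collapses it. A Bernoulli-style rewrite — possibly after exchanging which variable is treated as dependent — would work as well; the homogeneous substitution is the more immediate reading here.


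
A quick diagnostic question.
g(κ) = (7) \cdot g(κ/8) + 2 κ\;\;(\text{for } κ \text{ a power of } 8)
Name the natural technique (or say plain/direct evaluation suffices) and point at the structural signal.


Method: the master substitution — treat m = log base 8 of κ as the new clock: one recursion step advances m by one while κ scales by 8.


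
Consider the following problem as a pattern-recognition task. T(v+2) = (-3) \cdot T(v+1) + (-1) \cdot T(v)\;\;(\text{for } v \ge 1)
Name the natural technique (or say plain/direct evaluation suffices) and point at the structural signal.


Verdict: the characteristic-root method — shift-invariance with fixed coefficients calls for exponential trials; the characteristic polynomial finds every r^v.


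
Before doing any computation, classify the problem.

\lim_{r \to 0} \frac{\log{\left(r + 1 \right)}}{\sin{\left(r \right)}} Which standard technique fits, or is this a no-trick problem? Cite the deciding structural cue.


Best approach: l'Hôpital's rule (0/0) — the 0/0 form at 0 is the signature situation for l'Hôpital's rule. The standard small-argument limits would also carry it; the rule is the systematic route.


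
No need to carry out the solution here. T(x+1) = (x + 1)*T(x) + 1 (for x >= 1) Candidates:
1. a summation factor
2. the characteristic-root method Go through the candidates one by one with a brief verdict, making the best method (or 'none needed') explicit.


Technique: a summation factor — normalize by the running product of x + 1: the left side becomes a difference, and differences sum.
- a summation factor — yes — fits the structure here.
- the characteristic-root method — an index-dependent weight blocks the pure exponential ansatz.


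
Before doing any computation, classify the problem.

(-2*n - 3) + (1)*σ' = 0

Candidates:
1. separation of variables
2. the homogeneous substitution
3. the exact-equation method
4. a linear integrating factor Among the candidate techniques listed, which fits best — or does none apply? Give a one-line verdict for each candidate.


Technique: no special technique — solved for the derivative, no σ appears — this is antidifferentiation in n wearing ODE clothing.
- separation of variables: with no unknown in the slope, separating variables is a formality — the equation integrates directly.
- the homogeneous substitution: the slope is not a function of the ratio of the variables alone.
- the exact-equation method: the unknown never enters the equation — exactness holds emptily, with nothing for the method to add.
- a linear integrating factor: the linear template holds only trivially here (the unknown is absent, so the coefficient is zero) — the method is not the natural label.


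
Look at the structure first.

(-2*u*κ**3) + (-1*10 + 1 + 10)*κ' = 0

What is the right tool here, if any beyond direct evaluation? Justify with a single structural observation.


Technique: separation of variables — solved for the derivative, the right side splits multiplicatively into a function of each variable alone — divide and integrate each side.


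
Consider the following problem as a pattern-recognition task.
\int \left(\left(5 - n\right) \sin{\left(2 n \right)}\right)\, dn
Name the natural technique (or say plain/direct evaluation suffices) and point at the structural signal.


Verdict: integration by parts — 5 - n dies after finitely many derivatives while \sin{\left(2 n \right)} cycles under integration — the tabular/parts setup.


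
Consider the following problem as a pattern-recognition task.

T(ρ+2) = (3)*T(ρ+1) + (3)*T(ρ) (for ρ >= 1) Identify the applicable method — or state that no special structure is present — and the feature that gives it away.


Method: the characteristic-root method — linear, homogeneous, constant coefficients: solutions of the form r^ρ exist — find the roots of the characteristic polynomial.


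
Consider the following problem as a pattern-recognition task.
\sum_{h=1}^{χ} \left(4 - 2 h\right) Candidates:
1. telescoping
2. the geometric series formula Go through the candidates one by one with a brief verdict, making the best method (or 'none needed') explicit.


Best approach: no special technique — the summand is a plain polynomial in h (expanding first if it arrives factored); standard power-sum formulas evaluate it term by term.
- telescoping: the summand is not presented as a shifted difference — a telescoping rewrite may exist, but the displayed structure does not offer one.
- the geometric series formula — no single multiplier carries one term to the next throughout the sum.


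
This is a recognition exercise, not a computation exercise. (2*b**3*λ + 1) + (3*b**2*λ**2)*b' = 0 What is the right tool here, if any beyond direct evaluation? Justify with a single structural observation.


Verdict: the exact-equation method — this form is already the differential of something: the matching mixed partials of 2*b**3*λ + 1 and 3*b**2*λ**2 prove it.


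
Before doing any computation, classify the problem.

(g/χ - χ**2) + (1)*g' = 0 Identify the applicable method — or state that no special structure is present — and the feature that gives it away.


Verdict: a linear integrating factor — linear in the unknown with genuine forcing: multiply through by the exponential of the integrated coefficient and the left side closes into one derivative.


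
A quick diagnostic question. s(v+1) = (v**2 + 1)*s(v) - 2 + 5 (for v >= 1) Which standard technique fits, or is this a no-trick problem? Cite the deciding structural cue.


Diagnosis: a summation factor — first-order, linear, moving coefficient v**2 + 1: the discrete analogue of an integrating factor handles it.


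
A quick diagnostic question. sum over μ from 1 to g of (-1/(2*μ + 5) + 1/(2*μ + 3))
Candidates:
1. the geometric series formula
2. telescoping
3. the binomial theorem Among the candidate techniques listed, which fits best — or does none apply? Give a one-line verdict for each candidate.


Technique: telescoping — difference-of-shifts structure (each term adds 1/(2*μ + 3), then subtracts its one-index-advanced value, which the following term adds back) leaves only the first and last pieces standing.
- the geometric series formula — there is no constant term-to-term ratio.
- telescoping — a fit — the right tool for this form.
- the binomial theorem: no binomial coefficients pair up with complementary powers here.


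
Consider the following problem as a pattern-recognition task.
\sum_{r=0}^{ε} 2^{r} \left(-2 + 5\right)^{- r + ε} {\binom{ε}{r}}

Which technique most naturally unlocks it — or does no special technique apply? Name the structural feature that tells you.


Technique: the binomial theorem — the summand is term r of a binomial expansion in 2 and (-2 + 5); the whole sum is a single power.


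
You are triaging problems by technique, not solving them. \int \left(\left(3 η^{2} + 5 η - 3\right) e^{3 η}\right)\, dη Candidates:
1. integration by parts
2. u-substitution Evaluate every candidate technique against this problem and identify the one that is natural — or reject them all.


Technique: integration by parts — a polynomial 3 η^{2} + 5 η - 3 against the kernel e^{3 η} is the signature bounded-ladder case for integration by parts.
- integration by parts: applicable, and directly so.
- u-substitution: no subexpression of the integrand serves as a whole-integral substitution inner — individual terms may offer their own, but none carries its derivative as a factor of the full integrand; a working change of variable would have to be constructed from outside the expression.


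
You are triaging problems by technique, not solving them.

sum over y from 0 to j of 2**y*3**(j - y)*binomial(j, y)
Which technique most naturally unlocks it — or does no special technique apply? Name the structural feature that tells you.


Diagnosis: the binomial theorem — binomial coefficients against complementary powers of 2 and 3: recognize the binomial expansion and resum.


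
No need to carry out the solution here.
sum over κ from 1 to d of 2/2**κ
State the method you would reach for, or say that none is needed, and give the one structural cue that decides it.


Technique: the geometric series formula — consecutive terms stand in a fixed index-free ratio — the geometric sum formula closes it.


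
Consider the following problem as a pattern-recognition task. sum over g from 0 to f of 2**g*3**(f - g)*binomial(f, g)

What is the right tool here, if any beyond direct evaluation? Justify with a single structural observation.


Method: the binomial theorem — terms weighting binomial(f, g) against matched powers of 2 and 3 reassemble into (2 + 3)^f by the binomial theorem.


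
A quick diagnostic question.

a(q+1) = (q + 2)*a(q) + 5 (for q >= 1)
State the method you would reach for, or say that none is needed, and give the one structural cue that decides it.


Verdict: a summation factor — it is first-order linear but the coefficient q + 2 depends on the index, so multiply through by a summation factor to telescope it.


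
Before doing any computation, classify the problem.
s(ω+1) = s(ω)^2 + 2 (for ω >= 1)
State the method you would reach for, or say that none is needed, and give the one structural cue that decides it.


Diagnosis: no special technique — a nonlinear dependence on earlier terms breaks linearity, and with it every superposition-based closed form.


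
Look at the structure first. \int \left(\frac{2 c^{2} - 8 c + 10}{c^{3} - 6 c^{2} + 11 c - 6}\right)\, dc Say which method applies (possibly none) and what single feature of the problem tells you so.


Best approach: partial fractions — rational integrand, reducible denominator c^{3} - 6 c^{2} + 11 c - 6: decompose first, integrate second.


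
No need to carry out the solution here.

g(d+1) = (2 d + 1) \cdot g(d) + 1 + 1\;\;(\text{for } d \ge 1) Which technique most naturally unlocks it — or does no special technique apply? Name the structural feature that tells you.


Diagnosis: a summation factor — normalize by the running product of 2 d + 1: the left side becomes a difference, and differences sum.


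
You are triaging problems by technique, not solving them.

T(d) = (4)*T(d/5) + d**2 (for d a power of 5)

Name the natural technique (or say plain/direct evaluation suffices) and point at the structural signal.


Verdict: the master substitution — a divide-and-conquer shape: argument d/5, so change variables with d = 5^m and solve the linear version.


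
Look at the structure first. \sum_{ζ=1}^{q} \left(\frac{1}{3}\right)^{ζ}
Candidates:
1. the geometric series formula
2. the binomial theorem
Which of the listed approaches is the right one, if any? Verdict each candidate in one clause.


Diagnosis: the geometric series formula — consecutive terms stand in a fixed index-free ratio — the geometric sum formula closes it.
- the geometric series formula — applicable, and directly so.
- the binomial theorem — the summand does not match any term pattern of an expanded binomial power.
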